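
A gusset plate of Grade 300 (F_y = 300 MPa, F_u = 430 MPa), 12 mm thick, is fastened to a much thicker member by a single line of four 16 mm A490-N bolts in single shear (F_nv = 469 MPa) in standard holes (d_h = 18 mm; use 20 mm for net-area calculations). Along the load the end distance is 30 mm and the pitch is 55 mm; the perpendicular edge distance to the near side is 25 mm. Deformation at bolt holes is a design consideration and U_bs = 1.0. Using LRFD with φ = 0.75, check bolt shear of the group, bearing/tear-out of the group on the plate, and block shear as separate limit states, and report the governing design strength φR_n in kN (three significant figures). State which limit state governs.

Bolt shear: A_b = π·16²/4 = 201.1 mm²; R_n = 469 × 201.1 × 4 × 1 / 1000 = 377.2 kN → 0.75 × 377.2 = 283 kN.
Bearing: edge l_c = 21, r_n = 130 kN; interior l_c = 37, r_n = 198.1 kN; R_n = 130 + 3·198.1 = 724.5 kN → 543 kN.
Block shear: A_gv = 2340, A_nv = 1500, A_nt = 180 mm²; R_n = min(0.6F_uA_nv, 0.6F_yA_gv) + U_bs·F_u·A_nt = 464.4 kN → 348 kN.
Bolt shear governs: 283 kN.

283 kN (bolt shear governs)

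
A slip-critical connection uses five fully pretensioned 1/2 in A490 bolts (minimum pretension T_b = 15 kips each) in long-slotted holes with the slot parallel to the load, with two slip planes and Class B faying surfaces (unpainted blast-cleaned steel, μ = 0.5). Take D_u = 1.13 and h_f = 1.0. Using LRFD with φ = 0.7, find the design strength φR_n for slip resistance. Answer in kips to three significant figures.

R_n = μ · D_u · h_f · T_b · n_s · n_b = 0.5 × 1.13 × 1.0 × 15 × 2 × 5 = 84.75 kips.
Design strength φR_n = 0.7 × 84.75 = 59.3 kips.

59.3 kips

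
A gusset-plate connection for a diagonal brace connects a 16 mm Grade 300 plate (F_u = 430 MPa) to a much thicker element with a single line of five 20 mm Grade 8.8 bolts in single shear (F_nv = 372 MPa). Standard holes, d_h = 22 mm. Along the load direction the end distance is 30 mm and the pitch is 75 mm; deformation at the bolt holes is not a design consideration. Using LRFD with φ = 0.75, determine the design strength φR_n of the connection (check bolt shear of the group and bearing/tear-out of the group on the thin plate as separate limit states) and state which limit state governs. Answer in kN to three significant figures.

Bolt shear: A_b = π·20²/4 = 314.2 mm²; R_n = 372 × 314.2 × 5 × 1 / 1000 = 584.3 kN → 0.75 × 584.3 = 438 kN.
Bearing (1.5 l_c t F_u ≤ 3.0 d t F_u): upper limit = 3.0·20·16·430 / 1000 = 412.8 kN.
  Edge l_c = 30 − 22/2 = 19 → r_n = 196.1 kN; interior l_c = 75 − 22 = 53 → r_n = 412.8 kN.
  R_n,bearing = 1·196.1 + 4·412.8 = 1847 kN → 0.75 × 1847 = 1390 kN.
Bolt shear governs: 438 kN.

438 kN (bolt shear governs)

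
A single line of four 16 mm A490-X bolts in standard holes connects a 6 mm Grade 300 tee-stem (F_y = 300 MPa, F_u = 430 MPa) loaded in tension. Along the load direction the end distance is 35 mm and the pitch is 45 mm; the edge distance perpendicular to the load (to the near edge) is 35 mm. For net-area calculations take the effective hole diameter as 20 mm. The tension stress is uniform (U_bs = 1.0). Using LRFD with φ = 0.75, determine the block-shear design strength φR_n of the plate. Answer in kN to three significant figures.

Shear plane L_v = 35 + 3·45 = 170 mm; A_gv = 170 × 6 = 1020 mm².
A_nv = (170 − 3.5·20) × 6 = 600 mm².
A_nt = (35 − 0.5·20) × 6 = 150 mm².
0.6 F_u A_nv = 154.8 kN; 0.6 F_y A_gv = 183.6 kN → shear rupture governs the shear term.
R_n = 154.8 + 1.0 × 430 × 150 / 1000 = 219.3 kN.
Design strength φR_n = 0.75 × 219.3 = 164 kN.

164 kN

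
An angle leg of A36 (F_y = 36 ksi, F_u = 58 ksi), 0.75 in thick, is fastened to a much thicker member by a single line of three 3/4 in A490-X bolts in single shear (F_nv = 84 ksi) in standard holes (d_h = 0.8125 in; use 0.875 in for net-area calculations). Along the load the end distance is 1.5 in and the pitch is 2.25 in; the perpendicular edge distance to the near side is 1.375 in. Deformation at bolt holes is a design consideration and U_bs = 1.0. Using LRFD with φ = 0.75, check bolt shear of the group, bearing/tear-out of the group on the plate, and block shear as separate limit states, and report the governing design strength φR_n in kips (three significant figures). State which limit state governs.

Bolt shear: A_b = π·0.75²/4 = 0.4418 in²; R_n = 84 × 0.4418 × 3 × 1 = 111.3 kips → 0.75 × 111.3 = 83.5 kips.
Bearing: edge l_c = 1.094, r_n = 57.09 kips; interior l_c = 1.438, r_n = 75.04 kips; R_n = 57.09 + 2·75.04 = 207.2 kips → 155 kips.
Block shear: A_gv = 4.5, A_nv = 2.859, A_nt = 0.7031 in²; R_n = min(0.6F_uA_nv, 0.6F_yA_gv) + U_bs·F_u·A_nt = 138 kips → 103 kips.
Bolt shear governs: 83.5 kips.

83.5 kips (bolt shear governs)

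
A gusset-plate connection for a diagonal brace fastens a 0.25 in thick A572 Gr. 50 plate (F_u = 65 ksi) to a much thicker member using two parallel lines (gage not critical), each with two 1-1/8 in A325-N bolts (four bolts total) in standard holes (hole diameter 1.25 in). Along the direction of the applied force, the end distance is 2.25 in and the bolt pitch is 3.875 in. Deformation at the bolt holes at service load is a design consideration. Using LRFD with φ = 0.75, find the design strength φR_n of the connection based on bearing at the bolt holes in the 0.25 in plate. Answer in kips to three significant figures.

113 kips

Per bolt r_n = 1.2 l_c t F_u ≤ 2.4 d t F_u; upper limit = 2.4 × 1.125 × 0.25 × 65 = 43.87 kips.
Edge bolt: l_c = 2.25 − 1.25/2 = 1.625 in → 1.2 × 1.625 × 0.25 × 65 = 31.69 → r_n = 31.69 kips.
Interior bolts: l_c = 3.875 − 1.25 = 2.625 in → 1.2 × 2.625 × 0.25 × 65 = 51.19 → r_n = 43.87 kips.
R_n = 2 × 31.69 + 2 × 43.87 = 151.1 kips.
Design strength φR_n = 0.75 × 151.1 = 113 kips.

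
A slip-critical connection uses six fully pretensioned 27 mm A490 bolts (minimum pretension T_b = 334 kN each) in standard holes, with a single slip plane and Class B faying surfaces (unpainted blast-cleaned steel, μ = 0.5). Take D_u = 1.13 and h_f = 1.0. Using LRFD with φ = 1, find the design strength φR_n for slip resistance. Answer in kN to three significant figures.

1130 kN

R_n = μ · D_u · h_f · T_b · n_s · n_b = 0.5 × 1.13 × 1.0 × 334 × 1 × 6 = 1132 kN.
Design strength φR_n = 1 × 1132 = 1130 kN.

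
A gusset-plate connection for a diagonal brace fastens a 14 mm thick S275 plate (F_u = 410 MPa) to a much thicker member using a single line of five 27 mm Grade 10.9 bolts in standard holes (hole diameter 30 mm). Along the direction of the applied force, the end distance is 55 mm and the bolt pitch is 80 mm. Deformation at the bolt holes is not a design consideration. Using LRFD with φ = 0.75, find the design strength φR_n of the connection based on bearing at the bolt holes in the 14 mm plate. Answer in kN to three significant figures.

Per bolt r_n = 1.5 l_c t F_u ≤ 3.0 d t F_u; upper limit = 3.0 × 27 × 14 × 410 / 1000 = 464.9 kN.
Edge bolt: l_c = 55 − 30/2 = 40 mm → 1.5 × 40 × 14 × 410 / 1000 = 344.4 → r_n = 344.4 kN.
Interior bolts: l_c = 80 − 30 = 50 mm → 1.5 × 50 × 14 × 410 / 1000 = 430.5 → r_n = 430.5 kN.
R_n = 1 × 344.4 + 4 × 430.5 = 2066 kN.
Design strength φR_n = 0.75 × 2066 = 1550 kN.

1550 kN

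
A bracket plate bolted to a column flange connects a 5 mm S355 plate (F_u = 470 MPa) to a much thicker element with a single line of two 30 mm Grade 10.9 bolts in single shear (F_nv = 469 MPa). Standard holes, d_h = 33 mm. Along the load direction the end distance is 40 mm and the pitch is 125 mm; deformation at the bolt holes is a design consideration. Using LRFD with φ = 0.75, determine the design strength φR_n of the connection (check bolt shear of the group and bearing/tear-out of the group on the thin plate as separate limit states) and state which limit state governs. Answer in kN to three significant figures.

Bolt shear: A_b = π·30²/4 = 706.9 mm²; R_n = 469 × 706.9 × 2 × 1 / 1000 = 663 kN → 0.75 × 663 = 497 kN.
Bearing (1.2 l_c t F_u ≤ 2.4 d t F_u): upper limit = 2.4·30·5·470 / 1000 = 169.2 kN.
  Edge l_c = 40 − 33/2 = 23.5 → r_n = 66.27 kN; interior l_c = 125 − 33 = 92 → r_n = 169.2 kN.
  R_n,bearing = 1·66.27 + 1·169.2 = 235.5 kN → 0.75 × 235.5 = 177 kN.
Bearing governs: 177 kN.

177 kN (bearing governs)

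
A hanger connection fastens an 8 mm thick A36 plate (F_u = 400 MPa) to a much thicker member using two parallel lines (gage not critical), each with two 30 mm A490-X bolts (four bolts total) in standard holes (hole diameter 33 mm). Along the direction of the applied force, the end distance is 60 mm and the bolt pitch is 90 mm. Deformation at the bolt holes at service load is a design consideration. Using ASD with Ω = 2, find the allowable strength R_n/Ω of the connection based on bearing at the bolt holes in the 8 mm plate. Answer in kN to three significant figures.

Per bolt r_n = 1.2 l_c t F_u ≤ 2.4 d t F_u; upper limit = 2.4 × 30 × 8 × 400 / 1000 = 230.4 kN.
Edge bolt: l_c = 60 − 33/2 = 43.5 mm → 1.2 × 43.5 × 8 × 400 / 1000 = 167 → r_n = 167 kN.
Interior bolts: l_c = 90 − 33 = 57 mm → 1.2 × 57 × 8 × 400 / 1000 = 218.9 → r_n = 218.9 kN.
R_n = 2 × 167 + 2 × 218.9 = 771.8 kN.
Allowable strength R_n/Ω = 771.8 / 2 = 386 kN.

386 kN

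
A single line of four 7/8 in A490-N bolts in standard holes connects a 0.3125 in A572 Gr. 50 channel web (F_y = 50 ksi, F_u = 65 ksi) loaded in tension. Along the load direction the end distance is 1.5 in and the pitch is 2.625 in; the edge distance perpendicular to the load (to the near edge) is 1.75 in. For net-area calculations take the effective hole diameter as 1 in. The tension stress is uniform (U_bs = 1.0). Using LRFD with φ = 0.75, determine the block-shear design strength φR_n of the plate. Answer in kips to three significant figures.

Shear plane L_v = 1.5 + 3·2.625 = 9.375 in; A_gv = 9.375 × 0.3125 = 2.93 in².
A_nv = (9.375 − 3.5·1) × 0.3125 = 1.836 in².
A_nt = (1.75 − 0.5·1) × 0.3125 = 0.3906 in².
0.6 F_u A_nv = 71.6 kips; 0.6 F_y A_gv = 87.89 kips → shear rupture governs the shear term.
R_n = 71.6 + 1.0 × 65 × 0.3906 = 96.99 kips.
Design strength φR_n = 0.75 × 96.99 = 72.7 kips.

72.7 kips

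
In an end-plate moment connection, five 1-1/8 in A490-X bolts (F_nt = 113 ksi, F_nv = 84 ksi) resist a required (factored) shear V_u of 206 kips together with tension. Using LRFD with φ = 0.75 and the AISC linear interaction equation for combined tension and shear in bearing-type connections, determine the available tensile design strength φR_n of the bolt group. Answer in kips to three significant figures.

270 kips

A_b = π·1.125²/4 = 0.994 in²; f_rv = 206 / (5 × 0.994) = 41.45 ksi.
F'_nt = 1.3 F_nt − (F_nt / φF_nv) f_rv = 1.3·113 − (113/(0.75·84))·41.45 = 72.56 ksi, capped at F_nt → F'_nt = 72.56 ksi.
R_n = F'_nt · A_b · n = 72.56 × 0.994 × 5 = 360.6 kips.
Design strength φR_n = 0.75 × 360.6 = 270 kips.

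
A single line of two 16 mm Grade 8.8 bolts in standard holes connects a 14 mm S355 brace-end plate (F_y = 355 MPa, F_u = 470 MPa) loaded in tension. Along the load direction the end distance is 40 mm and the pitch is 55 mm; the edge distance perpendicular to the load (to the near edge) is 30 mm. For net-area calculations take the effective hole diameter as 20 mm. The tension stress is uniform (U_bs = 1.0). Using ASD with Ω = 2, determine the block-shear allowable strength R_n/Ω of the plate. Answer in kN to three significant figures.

Shear plane L_v = 40 + 1·55 = 95 mm; A_gv = 95 × 14 = 1330 mm².
A_nv = (95 − 1.5·20) × 14 = 910 mm².
A_nt = (30 − 0.5·20) × 14 = 280 mm².
0.6 F_u A_nv = 256.6 kN; 0.6 F_y A_gv = 283.3 kN → shear rupture governs the shear term.
R_n = 256.6 + 1.0 × 470 × 280 / 1000 = 388.2 kN.
Allowable strength R_n/Ω = 388.2 / 2 = 194 kN.

194 kN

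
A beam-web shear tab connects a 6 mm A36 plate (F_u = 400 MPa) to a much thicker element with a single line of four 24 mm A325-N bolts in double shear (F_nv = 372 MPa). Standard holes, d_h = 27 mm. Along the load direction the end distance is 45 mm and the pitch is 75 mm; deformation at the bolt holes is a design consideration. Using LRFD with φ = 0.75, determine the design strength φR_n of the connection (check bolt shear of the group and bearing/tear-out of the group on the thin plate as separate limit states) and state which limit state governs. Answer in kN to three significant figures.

379 kN (bearing governs)

Bolt shear: A_b = π·24²/4 = 452.4 mm²; R_n = 372 × 452.4 × 4 × 2 / 1000 = 1346 kN → 0.75 × 1346 = 1010 kN.
Bearing (1.2 l_c t F_u ≤ 2.4 d t F_u): upper limit = 2.4·24·6·400 / 1000 = 138.2 kN.
  Edge l_c = 45 − 27/2 = 31.5 → r_n = 90.72 kN; interior l_c = 75 − 27 = 48 → r_n = 138.2 kN.
  R_n,bearing = 1·90.72 + 3·138.2 = 505.4 kN → 0.75 × 505.4 = 379 kN.
Bearing governs: 379 kN.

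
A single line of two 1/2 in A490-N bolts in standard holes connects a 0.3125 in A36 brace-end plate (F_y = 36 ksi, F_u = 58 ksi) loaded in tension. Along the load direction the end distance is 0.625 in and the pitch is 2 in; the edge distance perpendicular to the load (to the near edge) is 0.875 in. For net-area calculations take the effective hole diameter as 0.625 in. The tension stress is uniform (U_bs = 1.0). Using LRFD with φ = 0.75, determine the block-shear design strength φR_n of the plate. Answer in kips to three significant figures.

20.9 kips

Shear plane L_v = 0.625 + 1·2 = 2.625 in; A_gv = 2.625 × 0.3125 = 0.8203 in².
A_nv = (2.625 − 1.5·0.625) × 0.3125 = 0.5273 in².
A_nt = (0.875 − 0.5·0.625) × 0.3125 = 0.1758 in².
0.6 F_u A_nv = 18.35 kips; 0.6 F_y A_gv = 17.72 kips → shear yielding governs the shear term.
R_n = 17.72 + 1.0 × 58 × 0.1758 = 27.91 kips.
Design strength φR_n = 0.75 × 27.91 = 20.9 kips.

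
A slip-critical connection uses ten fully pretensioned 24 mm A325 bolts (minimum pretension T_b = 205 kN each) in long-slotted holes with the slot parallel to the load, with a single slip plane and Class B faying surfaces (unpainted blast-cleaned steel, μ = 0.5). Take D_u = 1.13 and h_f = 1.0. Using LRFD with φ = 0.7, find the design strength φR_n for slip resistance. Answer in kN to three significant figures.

811 kN

R_n = μ · D_u · h_f · T_b · n_s · n_b = 0.5 × 1.13 × 1.0 × 205 × 1 × 10 = 1158 kN.
Design strength φR_n = 0.7 × 1158 = 811 kN.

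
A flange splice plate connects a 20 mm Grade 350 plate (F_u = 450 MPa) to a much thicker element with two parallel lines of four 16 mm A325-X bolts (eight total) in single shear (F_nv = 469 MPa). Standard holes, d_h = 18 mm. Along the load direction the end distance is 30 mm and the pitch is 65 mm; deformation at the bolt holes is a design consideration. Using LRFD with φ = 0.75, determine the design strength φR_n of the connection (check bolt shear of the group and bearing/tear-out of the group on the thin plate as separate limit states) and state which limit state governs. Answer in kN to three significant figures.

566 kN (bolt shear governs)

Bolt shear: A_b = π·16²/4 = 201.1 mm²; R_n = 469 × 201.1 × 8 × 1 / 1000 = 754.4 kN → 0.75 × 754.4 = 566 kN.
Bearing (1.2 l_c t F_u ≤ 2.4 d t F_u): upper limit = 2.4·16·20·450 / 1000 = 345.6 kN.
  Edge l_c = 30 − 18/2 = 21 → r_n = 226.8 kN; interior l_c = 65 − 18 = 47 → r_n = 345.6 kN.
  R_n,bearing = 2·226.8 + 6·345.6 = 2527 kN → 0.75 × 2527 = 1900 kN.
Bolt shear governs: 566 kN.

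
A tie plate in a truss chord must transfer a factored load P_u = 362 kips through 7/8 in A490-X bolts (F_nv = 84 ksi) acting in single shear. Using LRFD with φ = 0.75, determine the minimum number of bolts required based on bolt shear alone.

A_b = π·0.875²/4 = 0.6013 in².
Per-bolt design strength φR_n = 0.75 × 84 × 0.6013 × 1 = 37.88 kips.
n ≥ 362 / 37.88 = 9.556 → use 10 bolts.

10 bolts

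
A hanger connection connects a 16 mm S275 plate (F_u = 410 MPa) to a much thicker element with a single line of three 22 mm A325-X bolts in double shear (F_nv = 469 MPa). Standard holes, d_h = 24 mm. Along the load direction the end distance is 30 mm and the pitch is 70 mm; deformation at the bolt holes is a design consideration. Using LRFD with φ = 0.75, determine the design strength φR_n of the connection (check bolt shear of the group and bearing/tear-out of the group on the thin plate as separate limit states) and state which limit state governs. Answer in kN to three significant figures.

626 kN (bearing governs)

Bolt shear: A_b = π·22²/4 = 380.1 mm²; R_n = 469 × 380.1 × 3 × 2 / 1000 = 1070 kN → 0.75 × 1070 = 802 kN.
Bearing (1.2 l_c t F_u ≤ 2.4 d t F_u): upper limit = 2.4·22·16·410 / 1000 = 346.4 kN.
  Edge l_c = 30 − 24/2 = 18 → r_n = 141.7 kN; interior l_c = 70 − 24 = 46 → r_n = 346.4 kN.
  R_n,bearing = 1·141.7 + 2·346.4 = 834.4 kN → 0.75 × 834.4 = 626 kN.
Bearing governs: 626 kN.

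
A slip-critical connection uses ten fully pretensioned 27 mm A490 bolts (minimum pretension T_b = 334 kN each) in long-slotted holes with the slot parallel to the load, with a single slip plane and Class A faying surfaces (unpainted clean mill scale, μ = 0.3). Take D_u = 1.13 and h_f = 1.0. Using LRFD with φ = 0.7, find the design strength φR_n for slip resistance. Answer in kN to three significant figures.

793 kN

R_n = μ · D_u · h_f · T_b · n_s · n_b = 0.3 × 1.13 × 1.0 × 334 × 1 × 10 = 1132 kN.
Design strength φR_n = 0.7 × 1132 = 793 kN.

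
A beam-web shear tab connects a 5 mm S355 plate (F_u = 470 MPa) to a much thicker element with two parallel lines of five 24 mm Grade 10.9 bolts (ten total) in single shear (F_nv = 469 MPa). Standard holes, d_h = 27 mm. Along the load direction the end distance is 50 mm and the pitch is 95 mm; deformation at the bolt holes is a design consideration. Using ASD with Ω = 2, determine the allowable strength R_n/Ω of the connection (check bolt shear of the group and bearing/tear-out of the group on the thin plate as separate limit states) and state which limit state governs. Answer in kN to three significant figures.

644 kN (bearing governs)

Bolt shear: A_b = π·24²/4 = 452.4 mm²; R_n = 469 × 452.4 × 10 × 1 / 1000 = 2122 kN → 2122 / 2 = 1060 kN.
Bearing (1.2 l_c t F_u ≤ 2.4 d t F_u): upper limit = 2.4·24·5·470 / 1000 = 135.4 kN.
  Edge l_c = 50 − 27/2 = 36.5 → r_n = 102.9 kN; interior l_c = 95 − 27 = 68 → r_n = 135.4 kN.
  R_n,bearing = 2·102.9 + 8·135.4 = 1289 kN → 1289 / 2 = 644 kN.
Bearing governs: 644 kN.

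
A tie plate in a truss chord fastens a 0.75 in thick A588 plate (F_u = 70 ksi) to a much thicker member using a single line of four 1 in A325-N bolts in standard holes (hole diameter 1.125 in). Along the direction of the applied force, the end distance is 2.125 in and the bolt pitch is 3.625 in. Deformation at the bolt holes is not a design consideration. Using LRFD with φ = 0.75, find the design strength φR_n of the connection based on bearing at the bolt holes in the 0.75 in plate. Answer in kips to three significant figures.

Per bolt r_n = 1.5 l_c t F_u ≤ 3.0 d t F_u; upper limit = 3.0 × 1 × 0.75 × 70 = 157.5 kips.
Edge bolt: l_c = 2.125 − 1.125/2 = 1.562 in → 1.5 × 1.562 × 0.75 × 70 = 123 → r_n = 123 kips.
Interior bolts: l_c = 3.625 − 1.125 = 2.5 in → 1.5 × 2.5 × 0.75 × 70 = 196.9 → r_n = 157.5 kips.
R_n = 1 × 123 + 3 × 157.5 = 595.5 kips.
Design strength φR_n = 0.75 × 595.5 = 447 kips.

447 kips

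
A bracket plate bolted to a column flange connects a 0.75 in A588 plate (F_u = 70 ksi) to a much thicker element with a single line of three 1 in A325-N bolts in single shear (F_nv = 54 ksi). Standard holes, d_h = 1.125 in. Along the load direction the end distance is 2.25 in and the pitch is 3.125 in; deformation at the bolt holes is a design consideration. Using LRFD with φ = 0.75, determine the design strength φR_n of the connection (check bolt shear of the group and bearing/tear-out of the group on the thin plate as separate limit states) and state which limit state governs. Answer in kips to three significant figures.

Bolt shear: A_b = π·1²/4 = 0.7854 in²; R_n = 54 × 0.7854 × 3 × 1 = 127.2 kips → 0.75 × 127.2 = 95.4 kips.
Bearing (1.2 l_c t F_u ≤ 2.4 d t F_u): upper limit = 2.4·1·0.75·70 = 126 kips.
  Edge l_c = 2.25 − 1.125/2 = 1.688 → r_n = 106.3 kips; interior l_c = 3.125 − 1.125 = 2 → r_n = 126 kips.
  R_n,bearing = 1·106.3 + 2·126 = 358.3 kips → 0.75 × 358.3 = 269 kips.
Bolt shear governs: 95.4 kips.

95.4 kips (bolt shear governs)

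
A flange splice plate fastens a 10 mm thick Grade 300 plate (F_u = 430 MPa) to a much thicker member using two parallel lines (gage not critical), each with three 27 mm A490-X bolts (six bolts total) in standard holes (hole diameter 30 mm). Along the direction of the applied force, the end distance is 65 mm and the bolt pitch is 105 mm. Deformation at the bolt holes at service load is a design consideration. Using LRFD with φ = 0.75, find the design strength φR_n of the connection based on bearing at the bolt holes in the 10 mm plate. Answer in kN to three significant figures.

Per bolt r_n = 1.2 l_c t F_u ≤ 2.4 d t F_u; upper limit = 2.4 × 27 × 10 × 430 / 1000 = 278.6 kN.
Edge bolt: l_c = 65 − 30/2 = 50 mm → 1.2 × 50 × 10 × 430 / 1000 = 258 → r_n = 258 kN.
Interior bolts: l_c = 105 − 30 = 75 mm → 1.2 × 75 × 10 × 430 / 1000 = 387 → r_n = 278.6 kN.
R_n = 2 × 258 + 4 × 278.6 = 1631 kN.
Design strength φR_n = 0.75 × 1631 = 1220 kN.

1220 kN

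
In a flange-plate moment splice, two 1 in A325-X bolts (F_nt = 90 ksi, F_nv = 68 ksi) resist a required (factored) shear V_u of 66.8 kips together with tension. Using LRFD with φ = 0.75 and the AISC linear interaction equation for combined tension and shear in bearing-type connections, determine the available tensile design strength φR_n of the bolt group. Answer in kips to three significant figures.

49.4 kips

A_b = π·1²/4 = 0.7854 in²; f_rv = 66.8 / (2 × 0.7854) = 42.53 ksi.
F'_nt = 1.3 F_nt − (F_nt / φF_nv) f_rv = 1.3·90 − (90/(0.75·68))·42.53 = 41.95 ksi, capped at F_nt → F'_nt = 41.95 ksi.
R_n = F'_nt · A_b · n = 41.95 × 0.7854 × 2 = 65.9 kips.
Design strength φR_n = 0.75 × 65.9 = 49.4 kips.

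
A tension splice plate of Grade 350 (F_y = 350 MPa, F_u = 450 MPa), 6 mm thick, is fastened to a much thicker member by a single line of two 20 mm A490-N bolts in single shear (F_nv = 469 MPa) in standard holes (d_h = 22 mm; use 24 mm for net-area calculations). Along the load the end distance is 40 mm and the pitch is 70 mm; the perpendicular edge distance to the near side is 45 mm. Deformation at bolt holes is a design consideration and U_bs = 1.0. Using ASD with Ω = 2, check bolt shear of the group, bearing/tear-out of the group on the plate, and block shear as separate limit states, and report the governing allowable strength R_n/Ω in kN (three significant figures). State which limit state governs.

104 kN (block shear governs)

Bolt shear: A_b = π·20²/4 = 314.2 mm²; R_n = 469 × 314.2 × 2 × 1 / 1000 = 294.7 kN → 294.7 / 2 = 147 kN.
Bearing: edge l_c = 29, r_n = 93.96 kN; interior l_c = 48, r_n = 129.6 kN; R_n = 93.96 + 1·129.6 = 223.6 kN → 112 kN.
Block shear: A_gv = 660, A_nv = 444, A_nt = 198 mm²; R_n = min(0.6F_uA_nv, 0.6F_yA_gv) + U_bs·F_u·A_nt = 209 kN → 104 kN.
Block shear governs: 104 kN.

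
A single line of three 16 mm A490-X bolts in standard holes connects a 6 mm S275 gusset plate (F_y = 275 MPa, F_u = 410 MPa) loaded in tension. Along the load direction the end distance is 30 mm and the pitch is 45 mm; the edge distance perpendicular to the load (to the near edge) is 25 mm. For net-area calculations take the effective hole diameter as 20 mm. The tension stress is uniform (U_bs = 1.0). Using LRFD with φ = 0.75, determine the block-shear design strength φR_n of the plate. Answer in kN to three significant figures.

Shear plane L_v = 30 + 2·45 = 120 mm; A_gv = 120 × 6 = 720 mm².
A_nv = (120 − 2.5·20) × 6 = 420 mm².
A_nt = (25 − 0.5·20) × 6 = 90 mm².
0.6 F_u A_nv = 103.3 kN; 0.6 F_y A_gv = 118.8 kN → shear rupture governs the shear term.
R_n = 103.3 + 1.0 × 410 × 90 / 1000 = 140.2 kN.
Design strength φR_n = 0.75 × 140.2 = 105 kN.

105 kN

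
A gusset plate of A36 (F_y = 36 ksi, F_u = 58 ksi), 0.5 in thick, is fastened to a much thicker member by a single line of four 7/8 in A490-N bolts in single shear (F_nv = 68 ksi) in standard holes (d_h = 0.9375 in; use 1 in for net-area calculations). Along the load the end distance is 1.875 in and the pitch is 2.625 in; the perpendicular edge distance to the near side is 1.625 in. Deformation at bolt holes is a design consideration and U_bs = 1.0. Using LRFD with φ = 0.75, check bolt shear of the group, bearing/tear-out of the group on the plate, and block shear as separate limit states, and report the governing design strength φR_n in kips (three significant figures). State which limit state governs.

103 kips (block shear governs)

Bolt shear: A_b = π·0.875²/4 = 0.6013 in²; R_n = 68 × 0.6013 × 4 × 1 = 163.6 kips → 0.75 × 163.6 = 123 kips.
Bearing: edge l_c = 1.406, r_n = 48.94 kips; interior l_c = 1.688, r_n = 58.72 kips; R_n = 48.94 + 3·58.72 = 225.1 kips → 169 kips.
Block shear: A_gv = 4.875, A_nv = 3.125, A_nt = 0.5625 in²; R_n = min(0.6F_uA_nv, 0.6F_yA_gv) + U_bs·F_u·A_nt = 137.9 kips → 103 kips.
Block shear governs: 103 kips.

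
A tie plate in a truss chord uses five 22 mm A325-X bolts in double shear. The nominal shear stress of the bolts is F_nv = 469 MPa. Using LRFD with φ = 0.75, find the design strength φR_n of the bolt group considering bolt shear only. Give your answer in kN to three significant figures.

1340 kN

A_b = π × 22² / 4 = 380.1 mm².
R_n = F_nv · A_b · n · n_s = 469 × 380.1 × 5 × 2 / 1000 = 1783 kN.
Design strength φR_n = 0.75 × 1783 = 1340 kN.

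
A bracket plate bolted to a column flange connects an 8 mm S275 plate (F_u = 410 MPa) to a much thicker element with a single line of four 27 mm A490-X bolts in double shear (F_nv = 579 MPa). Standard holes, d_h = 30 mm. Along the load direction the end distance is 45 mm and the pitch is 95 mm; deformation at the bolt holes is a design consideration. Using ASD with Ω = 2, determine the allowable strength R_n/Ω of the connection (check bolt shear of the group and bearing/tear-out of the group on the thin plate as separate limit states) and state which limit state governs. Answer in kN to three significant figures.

378 kN (bearing governs)

Bolt shear: A_b = π·27²/4 = 572.6 mm²; R_n = 579 × 572.6 × 4 × 2 / 1000 = 2652 kN → 2652 / 2 = 1330 kN.
Bearing (1.2 l_c t F_u ≤ 2.4 d t F_u): upper limit = 2.4·27·8·410 / 1000 = 212.5 kN.
  Edge l_c = 45 − 30/2 = 30 → r_n = 118.1 kN; interior l_c = 95 − 30 = 65 → r_n = 212.5 kN.
  R_n,bearing = 1·118.1 + 3·212.5 = 755.7 kN → 755.7 / 2 = 378 kN.
Bearing governs: 378 kN.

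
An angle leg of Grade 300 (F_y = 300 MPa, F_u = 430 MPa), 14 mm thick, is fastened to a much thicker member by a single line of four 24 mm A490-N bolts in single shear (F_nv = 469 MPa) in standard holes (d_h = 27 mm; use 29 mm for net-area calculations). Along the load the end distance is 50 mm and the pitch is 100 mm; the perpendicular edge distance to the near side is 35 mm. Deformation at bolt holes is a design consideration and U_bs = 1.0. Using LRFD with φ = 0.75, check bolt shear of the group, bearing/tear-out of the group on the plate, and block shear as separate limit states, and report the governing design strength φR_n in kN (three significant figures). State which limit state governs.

Bolt shear: A_b = π·24²/4 = 452.4 mm²; R_n = 469 × 452.4 × 4 × 1 / 1000 = 848.7 kN → 0.75 × 848.7 = 637 kN.
Bearing: edge l_c = 36.5, r_n = 263.7 kN; interior l_c = 73, r_n = 346.8 kN; R_n = 263.7 + 3·346.8 = 1304 kN → 978 kN.
Block shear: A_gv = 4900, A_nv = 3479, A_nt = 287 mm²; R_n = min(0.6F_uA_nv, 0.6F_yA_gv) + U_bs·F_u·A_nt = 1005 kN → 754 kN.
Bolt shear governs: 637 kN.

637 kN (bolt shear governs)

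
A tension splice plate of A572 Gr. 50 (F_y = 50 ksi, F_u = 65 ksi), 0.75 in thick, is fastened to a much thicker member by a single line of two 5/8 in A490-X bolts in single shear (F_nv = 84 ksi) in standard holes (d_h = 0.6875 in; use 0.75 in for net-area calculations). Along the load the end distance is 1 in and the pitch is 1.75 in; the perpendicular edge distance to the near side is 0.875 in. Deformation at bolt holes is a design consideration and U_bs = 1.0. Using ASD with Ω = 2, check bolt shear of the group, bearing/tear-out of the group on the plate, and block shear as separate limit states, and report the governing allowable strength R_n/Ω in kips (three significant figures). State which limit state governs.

Bolt shear: A_b = π·0.625²/4 = 0.3068 in²; R_n = 84 × 0.3068 × 2 × 1 = 51.54 kips → 51.54 / 2 = 25.8 kips.
Bearing: edge l_c = 0.6562, r_n = 38.39 kips; interior l_c = 1.062, r_n = 62.16 kips; R_n = 38.39 + 1·62.16 = 100.5 kips → 50.3 kips.
Block shear: A_gv = 2.062, A_nv = 1.219, A_nt = 0.375 in²; R_n = min(0.6F_uA_nv, 0.6F_yA_gv) + U_bs·F_u·A_nt = 71.91 kips → 36 kips.
Bolt shear governs: 25.8 kips.

25.8 kips (bolt shear governs)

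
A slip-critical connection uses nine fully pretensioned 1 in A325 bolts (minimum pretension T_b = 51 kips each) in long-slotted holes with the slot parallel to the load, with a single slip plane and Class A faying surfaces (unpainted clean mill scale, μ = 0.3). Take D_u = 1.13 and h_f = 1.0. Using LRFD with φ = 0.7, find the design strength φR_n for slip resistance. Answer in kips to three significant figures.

109 kips

R_n = μ · D_u · h_f · T_b · n_s · n_b = 0.3 × 1.13 × 1.0 × 51 × 1 × 9 = 155.6 kips.
Design strength φR_n = 0.7 × 155.6 = 109 kips.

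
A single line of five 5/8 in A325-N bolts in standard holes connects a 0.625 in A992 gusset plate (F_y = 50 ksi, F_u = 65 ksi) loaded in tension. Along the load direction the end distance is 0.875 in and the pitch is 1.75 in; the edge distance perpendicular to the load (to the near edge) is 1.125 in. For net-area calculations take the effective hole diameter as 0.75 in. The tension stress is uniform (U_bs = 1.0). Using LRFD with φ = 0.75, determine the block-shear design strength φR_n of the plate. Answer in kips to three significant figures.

Shear plane L_v = 0.875 + 4·1.75 = 7.875 in; A_gv = 7.875 × 0.625 = 4.922 in².
A_nv = (7.875 − 4.5·0.75) × 0.625 = 2.812 in².
A_nt = (1.125 − 0.5·0.75) × 0.625 = 0.4688 in².
0.6 F_u A_nv = 109.7 kips; 0.6 F_y A_gv = 147.7 kips → shear rupture governs the shear term.
R_n = 109.7 + 1.0 × 65 × 0.4688 = 140.2 kips.
Design strength φR_n = 0.75 × 140.2 = 105 kips.

105 kips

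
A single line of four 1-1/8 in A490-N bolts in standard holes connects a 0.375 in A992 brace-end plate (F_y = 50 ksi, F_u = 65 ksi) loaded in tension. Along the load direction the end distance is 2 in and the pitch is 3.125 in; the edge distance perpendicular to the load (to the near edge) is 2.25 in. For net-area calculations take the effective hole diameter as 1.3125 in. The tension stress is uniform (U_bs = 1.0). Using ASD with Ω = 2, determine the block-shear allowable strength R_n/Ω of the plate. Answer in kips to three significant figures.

69 kips

Shear plane L_v = 2 + 3·3.125 = 11.38 in; A_gv = 11.38 × 0.375 = 4.266 in².
A_nv = (11.38 − 3.5·1.3125) × 0.375 = 2.543 in².
A_nt = (2.25 − 0.5·1.3125) × 0.375 = 0.5977 in².
0.6 F_u A_nv = 99.18 kips; 0.6 F_y A_gv = 128 kips → shear rupture governs the shear term.
R_n = 99.18 + 1.0 × 65 × 0.5977 = 138 kips.
Allowable strength R_n/Ω = 138 / 2 = 69 kips.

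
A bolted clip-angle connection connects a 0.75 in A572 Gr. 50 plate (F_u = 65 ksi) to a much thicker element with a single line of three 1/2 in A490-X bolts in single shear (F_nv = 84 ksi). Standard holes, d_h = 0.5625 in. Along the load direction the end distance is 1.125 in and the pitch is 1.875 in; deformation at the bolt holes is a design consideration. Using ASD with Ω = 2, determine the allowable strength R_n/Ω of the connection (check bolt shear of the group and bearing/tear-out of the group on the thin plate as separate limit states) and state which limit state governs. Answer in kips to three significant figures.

24.7 kips (bolt shear governs)

Bolt shear: A_b = π·0.5²/4 = 0.1963 in²; R_n = 84 × 0.1963 × 3 × 1 = 49.48 kips → 49.48 / 2 = 24.7 kips.
Bearing (1.2 l_c t F_u ≤ 2.4 d t F_u): upper limit = 2.4·0.5·0.75·65 = 58.5 kips.
  Edge l_c = 1.125 − 0.5625/2 = 0.8438 → r_n = 49.36 kips; interior l_c = 1.875 − 0.5625 = 1.312 → r_n = 58.5 kips.
  R_n,bearing = 1·49.36 + 2·58.5 = 166.4 kips → 166.4 / 2 = 83.2 kips.
Bolt shear governs: 24.7 kips.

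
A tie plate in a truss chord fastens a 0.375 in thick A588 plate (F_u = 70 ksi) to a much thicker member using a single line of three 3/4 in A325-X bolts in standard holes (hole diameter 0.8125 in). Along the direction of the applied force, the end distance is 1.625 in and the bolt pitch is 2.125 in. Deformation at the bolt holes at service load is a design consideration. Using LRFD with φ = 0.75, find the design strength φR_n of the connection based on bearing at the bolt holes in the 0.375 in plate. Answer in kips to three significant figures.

90.8 kips

Per bolt r_n = 1.2 l_c t F_u ≤ 2.4 d t F_u; upper limit = 2.4 × 0.75 × 0.375 × 70 = 47.25 kips.
Edge bolt: l_c = 1.625 − 0.8125/2 = 1.219 in → 1.2 × 1.219 × 0.375 × 70 = 38.39 → r_n = 38.39 kips.
Interior bolts: l_c = 2.125 − 0.8125 = 1.312 in → 1.2 × 1.312 × 0.375 × 70 = 41.34 → r_n = 41.34 kips.
R_n = 1 × 38.39 + 2 × 41.34 = 121.1 kips.
Design strength φR_n = 0.75 × 121.1 = 90.8 kips.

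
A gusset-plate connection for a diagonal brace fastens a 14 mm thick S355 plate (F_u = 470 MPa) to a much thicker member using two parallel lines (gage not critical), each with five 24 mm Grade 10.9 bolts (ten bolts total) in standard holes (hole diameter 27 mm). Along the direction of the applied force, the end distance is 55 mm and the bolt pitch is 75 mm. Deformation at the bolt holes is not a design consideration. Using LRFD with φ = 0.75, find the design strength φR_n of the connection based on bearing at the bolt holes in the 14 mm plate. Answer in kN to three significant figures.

3460 kN

Per bolt r_n = 1.5 l_c t F_u ≤ 3.0 d t F_u; upper limit = 3.0 × 24 × 14 × 470 / 1000 = 473.8 kN.
Edge bolt: l_c = 55 − 27/2 = 41.5 mm → 1.5 × 41.5 × 14 × 470 / 1000 = 409.6 → r_n = 409.6 kN.
Interior bolts: l_c = 75 − 27 = 48 mm → 1.5 × 48 × 14 × 470 / 1000 = 473.8 → r_n = 473.8 kN.
R_n = 2 × 409.6 + 8 × 473.8 = 4609 kN.
Design strength φR_n = 0.75 × 4609 = 3460 kN.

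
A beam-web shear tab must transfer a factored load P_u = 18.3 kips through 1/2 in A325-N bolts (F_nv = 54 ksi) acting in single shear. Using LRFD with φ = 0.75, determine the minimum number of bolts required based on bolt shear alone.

3 bolts

A_b = π·0.5²/4 = 0.1963 in².
Per-bolt design strength φR_n = 0.75 × 54 × 0.1963 × 1 = 7.952 kips.
n ≥ 18.3 / 7.952 = 2.301 → use 3 bolts.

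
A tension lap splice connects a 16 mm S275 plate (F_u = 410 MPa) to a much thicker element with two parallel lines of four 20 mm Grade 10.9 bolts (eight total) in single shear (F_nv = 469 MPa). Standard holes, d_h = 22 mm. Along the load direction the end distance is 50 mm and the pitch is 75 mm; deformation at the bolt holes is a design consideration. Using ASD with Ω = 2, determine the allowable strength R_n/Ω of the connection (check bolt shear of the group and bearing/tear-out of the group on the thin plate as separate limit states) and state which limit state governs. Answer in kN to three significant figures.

589 kN (bolt shear governs)

Bolt shear: A_b = π·20²/4 = 314.2 mm²; R_n = 469 × 314.2 × 8 × 1 / 1000 = 1179 kN → 1179 / 2 = 589 kN.
Bearing (1.2 l_c t F_u ≤ 2.4 d t F_u): upper limit = 2.4·20·16·410 / 1000 = 314.9 kN.
  Edge l_c = 50 − 22/2 = 39 → r_n = 307 kN; interior l_c = 75 − 22 = 53 → r_n = 314.9 kN.
  R_n,bearing = 2·307 + 6·314.9 = 2503 kN → 2503 / 2 = 1250 kN.
Bolt shear governs: 589 kN.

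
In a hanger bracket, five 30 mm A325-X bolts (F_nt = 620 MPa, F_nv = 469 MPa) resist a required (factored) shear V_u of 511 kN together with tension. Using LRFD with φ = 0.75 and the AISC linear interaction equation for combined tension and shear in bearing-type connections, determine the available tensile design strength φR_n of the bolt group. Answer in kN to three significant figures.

1460 kN

A_b = π·30²/4 = 706.9 mm²; f_rv = 511 × 1000 / (5 × 706.9) = 144.6 MPa.
F'_nt = 1.3 F_nt − (F_nt / φF_nv) f_rv = 1.3·620 − (620/(0.75·469))·144.6 = 551.2 MPa, capped at F_nt → F'_nt = 551.2 MPa.
R_n = F'_nt · A_b · n = 551.2 × 706.9 × 5 / 1000 = 1948 kN.
Design strength φR_n = 0.75 × 1948 = 1460 kN.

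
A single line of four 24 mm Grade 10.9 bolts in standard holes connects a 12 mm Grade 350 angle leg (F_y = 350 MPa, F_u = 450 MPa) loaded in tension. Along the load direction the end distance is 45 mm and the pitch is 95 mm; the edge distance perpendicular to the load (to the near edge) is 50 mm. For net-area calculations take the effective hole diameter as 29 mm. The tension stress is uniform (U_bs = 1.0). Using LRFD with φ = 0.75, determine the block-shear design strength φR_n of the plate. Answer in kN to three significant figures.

699 kN

Shear plane L_v = 45 + 3·95 = 330 mm; A_gv = 330 × 12 = 3960 mm².
A_nv = (330 − 3.5·29) × 12 = 2742 mm².
A_nt = (50 − 0.5·29) × 12 = 426 mm².
0.6 F_u A_nv = 740.3 kN; 0.6 F_y A_gv = 831.6 kN → shear rupture governs the shear term.
R_n = 740.3 + 1.0 × 450 × 426 / 1000 = 932 kN.
Design strength φR_n = 0.75 × 932 = 699 kN.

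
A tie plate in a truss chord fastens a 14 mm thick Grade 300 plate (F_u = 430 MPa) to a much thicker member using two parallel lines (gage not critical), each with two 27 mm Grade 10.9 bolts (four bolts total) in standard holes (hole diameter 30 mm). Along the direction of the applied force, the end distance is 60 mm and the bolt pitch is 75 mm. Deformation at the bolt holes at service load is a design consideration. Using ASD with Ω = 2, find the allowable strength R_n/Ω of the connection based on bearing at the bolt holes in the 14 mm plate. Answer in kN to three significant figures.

Per bolt r_n = 1.2 l_c t F_u ≤ 2.4 d t F_u; upper limit = 2.4 × 27 × 14 × 430 / 1000 = 390.1 kN.
Edge bolt: l_c = 60 − 30/2 = 45 mm → 1.2 × 45 × 14 × 430 / 1000 = 325.1 → r_n = 325.1 kN.
Interior bolts: l_c = 75 − 30 = 45 mm → 1.2 × 45 × 14 × 430 / 1000 = 325.1 → r_n = 325.1 kN.
R_n = 2 × 325.1 + 2 × 325.1 = 1300 kN.
Allowable strength R_n/Ω = 1300 / 2 = 650 kN.

650 kN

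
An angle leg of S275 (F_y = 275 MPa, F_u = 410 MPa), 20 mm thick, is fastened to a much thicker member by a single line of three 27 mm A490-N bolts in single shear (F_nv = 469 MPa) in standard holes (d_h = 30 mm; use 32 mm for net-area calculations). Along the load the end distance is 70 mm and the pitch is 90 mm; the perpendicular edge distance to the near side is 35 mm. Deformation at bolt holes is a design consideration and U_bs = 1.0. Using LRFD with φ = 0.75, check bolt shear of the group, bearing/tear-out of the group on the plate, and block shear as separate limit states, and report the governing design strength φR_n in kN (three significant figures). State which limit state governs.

604 kN (bolt shear governs)

Bolt shear: A_b = π·27²/4 = 572.6 mm²; R_n = 469 × 572.6 × 3 × 1 / 1000 = 805.6 kN → 0.75 × 805.6 = 604 kN.
Bearing: edge l_c = 55, r_n = 531.4 kN; interior l_c = 60, r_n = 531.4 kN; R_n = 531.4 + 2·531.4 = 1594 kN → 1200 kN.
Block shear: A_gv = 5000, A_nv = 3400, A_nt = 380 mm²; R_n = min(0.6F_uA_nv, 0.6F_yA_gv) + U_bs·F_u·A_nt = 980.8 kN → 736 kN.
Bolt shear governs: 604 kN.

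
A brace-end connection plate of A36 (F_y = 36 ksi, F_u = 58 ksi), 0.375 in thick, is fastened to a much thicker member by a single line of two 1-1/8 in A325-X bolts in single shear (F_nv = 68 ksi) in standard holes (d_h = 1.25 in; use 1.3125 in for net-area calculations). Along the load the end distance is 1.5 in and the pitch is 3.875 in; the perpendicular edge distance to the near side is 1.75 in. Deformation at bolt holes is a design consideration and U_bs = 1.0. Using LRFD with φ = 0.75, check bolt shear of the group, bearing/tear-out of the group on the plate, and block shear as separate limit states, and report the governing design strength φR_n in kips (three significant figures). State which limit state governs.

50.5 kips (block shear governs)

Bolt shear: A_b = π·1.125²/4 = 0.994 in²; R_n = 68 × 0.994 × 2 × 1 = 135.2 kips → 0.75 × 135.2 = 101 kips.
Bearing: edge l_c = 0.875, r_n = 22.84 kips; interior l_c = 2.625, r_n = 58.72 kips; R_n = 22.84 + 1·58.72 = 81.56 kips → 61.2 kips.
Block shear: A_gv = 2.016, A_nv = 1.277, A_nt = 0.4102 in²; R_n = min(0.6F_uA_nv, 0.6F_yA_gv) + U_bs·F_u·A_nt = 67.33 kips → 50.5 kips.
Block shear governs: 50.5 kips.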